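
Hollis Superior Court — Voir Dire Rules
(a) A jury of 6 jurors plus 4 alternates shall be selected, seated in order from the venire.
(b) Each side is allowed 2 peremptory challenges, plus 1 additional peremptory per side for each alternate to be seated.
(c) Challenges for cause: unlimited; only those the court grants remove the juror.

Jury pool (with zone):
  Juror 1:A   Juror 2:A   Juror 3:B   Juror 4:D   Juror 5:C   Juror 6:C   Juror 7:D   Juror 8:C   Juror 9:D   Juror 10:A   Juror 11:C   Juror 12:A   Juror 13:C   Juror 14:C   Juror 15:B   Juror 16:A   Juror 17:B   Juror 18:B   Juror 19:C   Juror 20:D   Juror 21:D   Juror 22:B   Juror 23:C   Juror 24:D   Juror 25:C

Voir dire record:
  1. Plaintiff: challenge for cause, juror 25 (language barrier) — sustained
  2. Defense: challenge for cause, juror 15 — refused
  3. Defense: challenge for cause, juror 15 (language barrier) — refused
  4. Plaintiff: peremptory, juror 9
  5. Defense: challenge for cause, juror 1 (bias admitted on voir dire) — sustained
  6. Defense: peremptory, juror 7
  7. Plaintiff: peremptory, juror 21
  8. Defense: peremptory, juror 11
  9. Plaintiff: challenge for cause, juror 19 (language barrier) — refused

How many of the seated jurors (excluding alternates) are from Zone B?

Removed: #1, #7, #9, #11, #21, #25.
Seated jurors 1–6: #2, #3, #4, #5, #6, #8 (alternates #10, #12, #13, #14 not counted).
Of those, in Zone B: #3 → 1.

1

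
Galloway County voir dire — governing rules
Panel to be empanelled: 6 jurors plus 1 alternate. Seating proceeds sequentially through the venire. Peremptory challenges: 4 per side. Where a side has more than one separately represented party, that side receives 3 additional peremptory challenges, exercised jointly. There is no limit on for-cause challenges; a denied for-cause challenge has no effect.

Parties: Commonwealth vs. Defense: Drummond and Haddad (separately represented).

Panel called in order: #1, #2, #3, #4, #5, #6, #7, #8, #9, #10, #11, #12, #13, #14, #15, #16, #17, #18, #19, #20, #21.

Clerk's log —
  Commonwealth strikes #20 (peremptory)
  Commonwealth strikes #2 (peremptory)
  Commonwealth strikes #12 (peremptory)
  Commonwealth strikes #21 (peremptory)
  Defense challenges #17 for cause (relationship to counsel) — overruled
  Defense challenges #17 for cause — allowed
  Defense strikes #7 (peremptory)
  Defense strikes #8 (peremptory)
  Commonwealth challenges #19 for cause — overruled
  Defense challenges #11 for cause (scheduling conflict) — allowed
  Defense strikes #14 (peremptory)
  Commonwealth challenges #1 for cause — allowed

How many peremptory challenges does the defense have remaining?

Defense allotment: 4 base + 3 multi-party = 7.
Defense peremptories used: #7, #8, #14 — 3 (for-cause on #17, #17, #11 don't count).
Remaining: 7 − 3 = 4.

4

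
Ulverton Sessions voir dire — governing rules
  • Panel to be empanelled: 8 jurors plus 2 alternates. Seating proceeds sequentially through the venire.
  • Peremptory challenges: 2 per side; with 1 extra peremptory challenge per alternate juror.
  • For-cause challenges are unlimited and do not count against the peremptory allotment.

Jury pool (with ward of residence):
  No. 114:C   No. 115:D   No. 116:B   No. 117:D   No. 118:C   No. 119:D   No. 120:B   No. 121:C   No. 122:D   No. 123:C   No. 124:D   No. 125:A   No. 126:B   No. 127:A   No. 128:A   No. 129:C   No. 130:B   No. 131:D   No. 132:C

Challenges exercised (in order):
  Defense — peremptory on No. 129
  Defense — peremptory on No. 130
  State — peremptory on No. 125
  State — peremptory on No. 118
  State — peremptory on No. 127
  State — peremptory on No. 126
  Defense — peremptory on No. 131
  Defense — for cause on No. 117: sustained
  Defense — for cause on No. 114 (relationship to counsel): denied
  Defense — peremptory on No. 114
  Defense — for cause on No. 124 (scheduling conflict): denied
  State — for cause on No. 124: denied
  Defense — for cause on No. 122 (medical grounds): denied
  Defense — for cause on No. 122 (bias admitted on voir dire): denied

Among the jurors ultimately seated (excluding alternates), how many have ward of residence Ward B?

2

Removed: #114, #117, #118, #125, #126, #127, #129, #130, #131.
Seated jurors 1–8: #115, #116, #119, #120, #121, #122, #123, #124 (alternates #128, #132 not counted).
Of those, in Ward B: #116, #120 → 2.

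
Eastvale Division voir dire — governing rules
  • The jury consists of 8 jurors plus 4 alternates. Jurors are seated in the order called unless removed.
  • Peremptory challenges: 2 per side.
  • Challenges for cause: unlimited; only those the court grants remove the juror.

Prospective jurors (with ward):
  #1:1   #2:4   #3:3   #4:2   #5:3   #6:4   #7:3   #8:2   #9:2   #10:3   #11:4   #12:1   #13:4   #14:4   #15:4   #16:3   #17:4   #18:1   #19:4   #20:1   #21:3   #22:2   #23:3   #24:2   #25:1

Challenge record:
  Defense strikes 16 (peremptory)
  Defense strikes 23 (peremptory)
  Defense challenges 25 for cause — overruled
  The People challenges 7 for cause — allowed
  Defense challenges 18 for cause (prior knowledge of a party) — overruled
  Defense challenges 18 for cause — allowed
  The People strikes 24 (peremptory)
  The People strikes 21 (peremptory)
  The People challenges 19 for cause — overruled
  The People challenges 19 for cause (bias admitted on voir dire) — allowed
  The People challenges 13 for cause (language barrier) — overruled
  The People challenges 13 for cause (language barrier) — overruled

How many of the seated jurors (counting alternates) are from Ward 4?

4

Removed: #7, #16, #18, #19, #21, #23, #24.
Seated (12 incl. alternates): #1, #2, #3, #4, #5, #6, #8, #9, #10, #11, #12, #13.
Of those, in Ward 4: #2, #6, #11, #13 → 4.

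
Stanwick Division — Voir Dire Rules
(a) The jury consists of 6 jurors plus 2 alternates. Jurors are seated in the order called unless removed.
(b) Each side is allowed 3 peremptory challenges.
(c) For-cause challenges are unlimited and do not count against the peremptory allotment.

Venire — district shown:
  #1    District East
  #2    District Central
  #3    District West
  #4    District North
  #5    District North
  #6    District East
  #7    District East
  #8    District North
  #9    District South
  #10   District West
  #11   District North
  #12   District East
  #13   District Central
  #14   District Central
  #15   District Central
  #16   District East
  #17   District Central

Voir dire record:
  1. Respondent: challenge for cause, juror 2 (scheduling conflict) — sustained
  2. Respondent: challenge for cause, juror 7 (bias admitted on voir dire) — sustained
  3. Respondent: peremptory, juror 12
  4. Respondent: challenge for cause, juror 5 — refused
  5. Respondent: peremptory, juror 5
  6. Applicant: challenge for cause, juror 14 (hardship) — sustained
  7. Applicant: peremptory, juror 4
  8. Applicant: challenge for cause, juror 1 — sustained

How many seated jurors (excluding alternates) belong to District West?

Removed: #1, #2, #4, #5, #7, #12, #14.
Seated jurors 1–6: #3, #6, #8, #9, #10, #11 (alternates #13, #15 not counted).
Of those, in District West: #3, #10 → 2.

2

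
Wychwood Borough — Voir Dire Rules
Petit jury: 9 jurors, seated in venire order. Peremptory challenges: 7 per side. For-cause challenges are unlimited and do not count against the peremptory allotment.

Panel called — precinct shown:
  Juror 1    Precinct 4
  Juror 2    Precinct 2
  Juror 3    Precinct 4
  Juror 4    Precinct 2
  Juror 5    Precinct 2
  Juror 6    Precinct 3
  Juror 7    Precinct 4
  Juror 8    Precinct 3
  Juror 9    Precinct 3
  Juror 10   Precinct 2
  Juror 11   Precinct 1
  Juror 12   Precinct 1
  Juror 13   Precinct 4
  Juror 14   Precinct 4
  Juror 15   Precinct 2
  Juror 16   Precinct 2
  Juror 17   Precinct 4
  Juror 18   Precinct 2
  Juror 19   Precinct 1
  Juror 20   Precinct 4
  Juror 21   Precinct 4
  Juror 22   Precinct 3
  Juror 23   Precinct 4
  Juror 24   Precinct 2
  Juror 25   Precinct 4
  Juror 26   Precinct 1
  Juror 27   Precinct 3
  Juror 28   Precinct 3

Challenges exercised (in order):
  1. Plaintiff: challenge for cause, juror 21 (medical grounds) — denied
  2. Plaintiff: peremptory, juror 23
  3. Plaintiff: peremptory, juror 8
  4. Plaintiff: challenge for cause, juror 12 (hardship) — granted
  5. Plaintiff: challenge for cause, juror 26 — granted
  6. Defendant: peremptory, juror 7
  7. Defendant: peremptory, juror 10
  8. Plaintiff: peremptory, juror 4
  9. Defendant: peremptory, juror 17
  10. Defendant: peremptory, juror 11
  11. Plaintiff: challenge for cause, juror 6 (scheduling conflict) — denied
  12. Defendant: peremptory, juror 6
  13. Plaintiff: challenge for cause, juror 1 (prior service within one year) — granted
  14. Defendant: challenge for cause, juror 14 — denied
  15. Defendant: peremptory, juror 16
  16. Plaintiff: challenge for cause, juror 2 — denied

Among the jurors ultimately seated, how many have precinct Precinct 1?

1

Removed: #1, #4, #6, #7, #8, #10, #11, #12, #16, #17, #23, #26.
Seated jurors 1–9: #2, #3, #5, #9, #13, #14, #15, #18, #19.
Of those, in Precinct 1: #19 → 1.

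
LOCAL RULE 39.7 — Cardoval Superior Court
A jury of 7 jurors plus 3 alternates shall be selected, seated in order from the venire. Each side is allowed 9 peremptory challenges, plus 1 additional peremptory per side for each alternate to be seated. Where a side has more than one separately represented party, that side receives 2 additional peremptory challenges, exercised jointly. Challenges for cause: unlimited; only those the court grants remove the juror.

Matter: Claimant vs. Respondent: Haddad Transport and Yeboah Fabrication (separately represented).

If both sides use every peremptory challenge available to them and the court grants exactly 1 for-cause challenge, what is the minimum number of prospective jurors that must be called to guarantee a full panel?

37

Seats to fill: 7 + 3 alternates = 10.
Peremptories — Claimant: 9 + 1×3 = 12; Respondent: 9 + 1×3 + 2 = 14; total 26.
For-cause removals: 1.
Minimum venire: 10 + 26 + 1 = 37.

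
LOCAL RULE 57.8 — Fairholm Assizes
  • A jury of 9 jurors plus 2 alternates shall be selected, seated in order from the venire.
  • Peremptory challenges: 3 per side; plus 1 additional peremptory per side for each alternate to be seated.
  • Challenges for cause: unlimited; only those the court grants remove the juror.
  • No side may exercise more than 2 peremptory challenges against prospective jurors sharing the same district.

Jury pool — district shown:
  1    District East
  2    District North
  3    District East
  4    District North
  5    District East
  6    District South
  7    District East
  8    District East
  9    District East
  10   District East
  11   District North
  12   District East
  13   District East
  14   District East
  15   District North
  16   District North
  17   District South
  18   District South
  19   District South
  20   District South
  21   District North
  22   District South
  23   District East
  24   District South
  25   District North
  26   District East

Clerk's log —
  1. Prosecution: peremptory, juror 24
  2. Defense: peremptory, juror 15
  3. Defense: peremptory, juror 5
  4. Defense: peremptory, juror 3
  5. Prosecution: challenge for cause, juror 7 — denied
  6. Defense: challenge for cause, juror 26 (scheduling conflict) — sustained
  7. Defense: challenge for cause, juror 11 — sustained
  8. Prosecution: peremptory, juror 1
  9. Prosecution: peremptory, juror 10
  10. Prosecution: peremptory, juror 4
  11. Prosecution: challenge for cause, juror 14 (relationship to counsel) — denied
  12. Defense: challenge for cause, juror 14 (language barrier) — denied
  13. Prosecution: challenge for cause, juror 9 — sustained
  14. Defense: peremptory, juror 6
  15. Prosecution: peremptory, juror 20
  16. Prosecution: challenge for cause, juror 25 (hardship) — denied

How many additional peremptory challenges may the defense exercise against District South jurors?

1

Defense peremptories so far: #15, #5, #3, #6 — 4 of 5 used, 1 left overall.
Against District South: #6 — 1 used; per-district cap 2 leaves 1.
Binding limit: min(1, 1) = 1.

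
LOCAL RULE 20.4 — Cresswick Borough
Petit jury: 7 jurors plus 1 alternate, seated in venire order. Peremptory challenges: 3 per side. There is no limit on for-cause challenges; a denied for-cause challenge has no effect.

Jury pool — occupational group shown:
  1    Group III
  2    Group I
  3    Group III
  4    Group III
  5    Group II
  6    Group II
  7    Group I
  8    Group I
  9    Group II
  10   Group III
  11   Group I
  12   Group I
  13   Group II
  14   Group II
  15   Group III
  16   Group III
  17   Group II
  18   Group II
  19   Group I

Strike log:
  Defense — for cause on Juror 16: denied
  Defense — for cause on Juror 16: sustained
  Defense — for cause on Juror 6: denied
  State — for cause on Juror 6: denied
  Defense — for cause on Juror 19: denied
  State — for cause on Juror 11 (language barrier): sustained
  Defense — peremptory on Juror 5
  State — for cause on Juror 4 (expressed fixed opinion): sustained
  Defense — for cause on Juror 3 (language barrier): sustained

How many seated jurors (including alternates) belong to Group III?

2

Removed: #3, #4, #5, #11, #16.
Seated (8 incl. alternates): #1, #2, #6, #7, #8, #9, #10, #12.
Of those, in Group III: #1, #10 → 2.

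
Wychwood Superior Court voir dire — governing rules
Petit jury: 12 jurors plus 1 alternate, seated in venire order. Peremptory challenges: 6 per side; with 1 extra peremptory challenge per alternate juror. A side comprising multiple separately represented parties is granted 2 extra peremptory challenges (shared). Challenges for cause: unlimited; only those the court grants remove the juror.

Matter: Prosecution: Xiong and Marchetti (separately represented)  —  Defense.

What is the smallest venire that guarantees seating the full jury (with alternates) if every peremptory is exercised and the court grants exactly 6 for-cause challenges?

Seats to fill: 12 + 1 alternates = 13.
Peremptories — Prosecution: 6 + 1×1 + 2 = 9; Defense: 6 + 1×1 = 7; total 16.
For-cause removals: 6.
Minimum venire: 13 + 16 + 6 = 35.

35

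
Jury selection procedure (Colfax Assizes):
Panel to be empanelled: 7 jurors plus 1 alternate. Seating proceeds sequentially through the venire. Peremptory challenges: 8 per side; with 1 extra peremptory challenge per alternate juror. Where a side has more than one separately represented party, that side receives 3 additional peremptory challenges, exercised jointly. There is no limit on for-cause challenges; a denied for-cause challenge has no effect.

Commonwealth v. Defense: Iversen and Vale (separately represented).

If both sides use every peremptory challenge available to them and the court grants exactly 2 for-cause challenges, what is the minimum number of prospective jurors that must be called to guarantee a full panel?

31

Seats to fill: 7 + 1 alternates = 8.
Peremptories — Commonwealth: 8 + 1×1 = 9; Defense: 8 + 1×1 + 3 = 12; total 21.
For-cause removals: 2.
Minimum venire: 8 + 21 + 2 = 31.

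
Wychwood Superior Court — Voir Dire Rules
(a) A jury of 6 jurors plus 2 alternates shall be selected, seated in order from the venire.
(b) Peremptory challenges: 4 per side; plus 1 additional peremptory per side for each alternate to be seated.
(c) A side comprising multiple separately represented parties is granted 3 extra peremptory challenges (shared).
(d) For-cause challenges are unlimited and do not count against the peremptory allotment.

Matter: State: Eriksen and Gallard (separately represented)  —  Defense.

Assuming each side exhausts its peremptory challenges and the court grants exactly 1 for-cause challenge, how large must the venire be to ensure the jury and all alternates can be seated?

24

Seats to fill: 6 + 2 alternates = 8.
Peremptories — State: 4 + 1×2 + 3 = 9; Defense: 4 + 1×2 = 6; total 15.
For-cause removals: 1.
Minimum venire: 8 + 15 + 1 = 24.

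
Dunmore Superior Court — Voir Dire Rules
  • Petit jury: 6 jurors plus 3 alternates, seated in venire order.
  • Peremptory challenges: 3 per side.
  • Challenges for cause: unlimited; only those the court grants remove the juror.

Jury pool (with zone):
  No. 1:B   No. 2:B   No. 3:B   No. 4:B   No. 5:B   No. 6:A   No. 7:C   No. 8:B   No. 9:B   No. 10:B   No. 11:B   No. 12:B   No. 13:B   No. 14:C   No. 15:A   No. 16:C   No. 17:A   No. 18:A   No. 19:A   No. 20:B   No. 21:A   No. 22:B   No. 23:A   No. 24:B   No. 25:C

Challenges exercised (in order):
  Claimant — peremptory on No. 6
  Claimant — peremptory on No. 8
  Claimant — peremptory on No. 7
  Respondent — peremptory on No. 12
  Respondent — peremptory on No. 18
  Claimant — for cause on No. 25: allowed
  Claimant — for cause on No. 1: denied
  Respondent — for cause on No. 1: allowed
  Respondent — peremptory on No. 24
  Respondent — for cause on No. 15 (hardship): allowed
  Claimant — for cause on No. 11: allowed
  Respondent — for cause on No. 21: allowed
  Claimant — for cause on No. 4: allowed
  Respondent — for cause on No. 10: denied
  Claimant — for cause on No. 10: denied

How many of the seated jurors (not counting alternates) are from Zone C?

Removed: #1, #4, #6, #7, #8, #11, #12, #15, #18, #21, #24, #25.
Seated jurors 1–6: #2, #3, #5, #9, #10, #13 (alternates #14, #16, #17 not counted).
None of those are in Zone C → 0.

0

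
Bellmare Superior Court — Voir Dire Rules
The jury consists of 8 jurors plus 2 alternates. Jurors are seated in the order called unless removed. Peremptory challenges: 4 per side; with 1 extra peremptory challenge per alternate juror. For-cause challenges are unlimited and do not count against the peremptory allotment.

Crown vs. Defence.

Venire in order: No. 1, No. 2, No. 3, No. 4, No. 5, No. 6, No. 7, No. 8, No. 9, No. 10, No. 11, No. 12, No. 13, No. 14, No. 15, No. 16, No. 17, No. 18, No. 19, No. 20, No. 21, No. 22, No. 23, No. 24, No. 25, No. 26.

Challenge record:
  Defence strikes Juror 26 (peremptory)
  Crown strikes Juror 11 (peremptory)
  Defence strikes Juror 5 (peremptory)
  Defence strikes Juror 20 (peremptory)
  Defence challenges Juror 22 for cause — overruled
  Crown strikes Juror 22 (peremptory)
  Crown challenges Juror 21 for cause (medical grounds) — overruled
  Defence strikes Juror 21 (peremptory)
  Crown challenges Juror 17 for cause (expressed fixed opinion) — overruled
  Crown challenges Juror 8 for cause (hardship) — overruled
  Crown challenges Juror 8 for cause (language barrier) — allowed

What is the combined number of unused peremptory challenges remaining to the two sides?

Crown allotment: 4 base + 1 × 2 alternates = 6. Defence allotment: 4 base + 1 × 2 alternates = 6.
Crown peremptories used: #11, #22 — 2 (for-cause on #21, #17, #8, #8 don't count).
Defence peremptories used: #26, #5, #20, #21 — 4 (the for-cause on #22 doesn't count).
Remaining: (6 − 2) + (6 − 4) = 6.

6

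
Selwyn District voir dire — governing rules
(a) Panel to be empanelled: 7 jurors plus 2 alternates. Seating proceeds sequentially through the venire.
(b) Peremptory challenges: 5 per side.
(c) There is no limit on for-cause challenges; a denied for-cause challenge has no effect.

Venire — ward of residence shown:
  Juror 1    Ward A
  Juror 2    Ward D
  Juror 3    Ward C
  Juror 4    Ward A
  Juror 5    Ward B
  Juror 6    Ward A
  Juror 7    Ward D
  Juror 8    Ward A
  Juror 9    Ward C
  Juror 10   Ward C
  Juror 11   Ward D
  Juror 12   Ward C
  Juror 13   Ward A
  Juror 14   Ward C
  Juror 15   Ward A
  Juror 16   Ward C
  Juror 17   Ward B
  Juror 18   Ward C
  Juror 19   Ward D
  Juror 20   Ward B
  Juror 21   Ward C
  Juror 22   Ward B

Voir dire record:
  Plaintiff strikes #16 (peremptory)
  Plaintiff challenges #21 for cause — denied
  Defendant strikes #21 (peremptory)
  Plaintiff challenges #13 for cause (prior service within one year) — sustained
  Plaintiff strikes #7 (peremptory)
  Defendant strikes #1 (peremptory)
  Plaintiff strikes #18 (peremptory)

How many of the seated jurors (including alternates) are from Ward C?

3

Removed: #1, #7, #13, #16, #18, #21.
Seated (9 incl. alternates): #2, #3, #4, #5, #6, #8, #9, #10, #11.
Of those, in Ward C: #3, #9, #10 → 3.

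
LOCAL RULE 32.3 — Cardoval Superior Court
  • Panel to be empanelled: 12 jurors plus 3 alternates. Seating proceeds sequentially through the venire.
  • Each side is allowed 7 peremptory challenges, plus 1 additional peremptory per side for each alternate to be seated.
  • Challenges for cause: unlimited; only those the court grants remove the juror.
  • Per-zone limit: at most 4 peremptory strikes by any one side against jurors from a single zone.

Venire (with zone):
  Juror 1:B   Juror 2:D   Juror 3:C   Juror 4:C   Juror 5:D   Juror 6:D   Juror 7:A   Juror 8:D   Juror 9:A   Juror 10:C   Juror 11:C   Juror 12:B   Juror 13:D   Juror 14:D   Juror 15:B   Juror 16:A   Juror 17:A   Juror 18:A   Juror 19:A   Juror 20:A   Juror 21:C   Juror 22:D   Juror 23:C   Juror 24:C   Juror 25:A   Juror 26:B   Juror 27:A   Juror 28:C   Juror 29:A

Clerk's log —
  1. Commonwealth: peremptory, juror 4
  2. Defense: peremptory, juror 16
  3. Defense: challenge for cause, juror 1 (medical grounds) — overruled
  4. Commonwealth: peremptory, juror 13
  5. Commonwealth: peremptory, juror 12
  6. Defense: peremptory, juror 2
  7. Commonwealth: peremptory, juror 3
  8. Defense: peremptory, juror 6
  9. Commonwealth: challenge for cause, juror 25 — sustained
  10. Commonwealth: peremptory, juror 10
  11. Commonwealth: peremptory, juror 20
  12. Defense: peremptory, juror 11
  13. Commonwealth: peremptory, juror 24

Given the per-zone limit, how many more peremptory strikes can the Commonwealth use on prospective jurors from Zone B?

Commonwealth peremptories so far: #4, #13, #12, #3, #10, #20, #24 — 7 of 10 used, 3 left overall.
Against Zone B: #12 — 1 used; per-zone cap 4 leaves 3.
Binding limit: min(3, 3) = 3.

3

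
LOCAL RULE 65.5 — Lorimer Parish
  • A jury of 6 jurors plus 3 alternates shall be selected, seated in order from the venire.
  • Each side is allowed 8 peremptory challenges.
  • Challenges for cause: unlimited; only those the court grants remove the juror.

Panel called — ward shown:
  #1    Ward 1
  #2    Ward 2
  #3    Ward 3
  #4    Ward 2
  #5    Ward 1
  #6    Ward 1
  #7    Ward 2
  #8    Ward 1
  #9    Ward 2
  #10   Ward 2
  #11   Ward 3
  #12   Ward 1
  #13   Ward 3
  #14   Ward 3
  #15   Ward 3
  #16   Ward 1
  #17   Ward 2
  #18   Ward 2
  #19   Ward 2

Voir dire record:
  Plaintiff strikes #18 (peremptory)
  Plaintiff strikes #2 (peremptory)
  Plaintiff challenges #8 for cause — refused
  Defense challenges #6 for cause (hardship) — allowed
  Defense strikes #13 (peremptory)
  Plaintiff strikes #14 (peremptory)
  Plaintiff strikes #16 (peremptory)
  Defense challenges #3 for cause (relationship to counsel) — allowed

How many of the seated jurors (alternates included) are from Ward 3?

Removed: #2, #3, #6, #13, #14, #16, #18.
Seated (9 incl. alternates): #1, #4, #5, #7, #8, #9, #10, #11, #12.
Of those, in Ward 3: #11 → 1.

1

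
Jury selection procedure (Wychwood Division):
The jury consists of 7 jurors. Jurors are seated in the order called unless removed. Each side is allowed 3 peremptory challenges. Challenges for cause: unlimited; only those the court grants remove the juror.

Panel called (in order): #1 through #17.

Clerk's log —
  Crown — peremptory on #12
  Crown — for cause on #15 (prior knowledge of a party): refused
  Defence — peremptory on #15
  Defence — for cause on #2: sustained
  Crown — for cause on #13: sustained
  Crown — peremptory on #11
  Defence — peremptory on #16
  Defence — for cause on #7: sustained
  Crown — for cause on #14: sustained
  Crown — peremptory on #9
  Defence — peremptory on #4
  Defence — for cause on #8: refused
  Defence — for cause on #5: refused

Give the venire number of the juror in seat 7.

17

Removed: #2, #4, #7, #9, #11, #12, #13, #14, #15, #16. (#5, #8 stay — for-cause denied.)
Seating in order: seats 1–7 → #1, #3, #5, #6, #8, #10, #17.
So seat 7 is #17.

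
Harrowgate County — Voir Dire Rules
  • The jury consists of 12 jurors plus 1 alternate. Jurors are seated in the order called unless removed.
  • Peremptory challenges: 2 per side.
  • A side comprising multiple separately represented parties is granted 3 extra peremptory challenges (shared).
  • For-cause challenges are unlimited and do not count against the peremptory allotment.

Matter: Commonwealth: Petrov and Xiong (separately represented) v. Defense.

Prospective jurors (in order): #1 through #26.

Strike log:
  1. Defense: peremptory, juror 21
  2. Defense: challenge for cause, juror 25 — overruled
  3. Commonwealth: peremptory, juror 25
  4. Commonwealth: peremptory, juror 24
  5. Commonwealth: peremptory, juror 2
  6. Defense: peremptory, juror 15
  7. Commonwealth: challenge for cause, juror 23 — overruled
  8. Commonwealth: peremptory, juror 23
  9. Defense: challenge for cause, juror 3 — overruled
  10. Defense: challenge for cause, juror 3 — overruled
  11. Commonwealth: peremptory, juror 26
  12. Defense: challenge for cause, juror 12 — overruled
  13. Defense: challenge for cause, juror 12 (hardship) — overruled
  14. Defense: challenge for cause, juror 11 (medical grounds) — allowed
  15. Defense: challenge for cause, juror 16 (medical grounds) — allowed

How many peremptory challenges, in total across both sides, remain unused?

0

Commonwealth allotment: 2 base + 3 multi-party = 5. Defense allotment: 2.
Commonwealth peremptories used: #25, #24, #2, #23, #26 — 5 (the for-cause on #23 doesn't count).
Defense peremptories used: #21, #15 — 2 (for-cause on #25, #3, #3, #12, #12, #11, #16 don't count).
Remaining: (5 − 5) + (2 − 2) = 0.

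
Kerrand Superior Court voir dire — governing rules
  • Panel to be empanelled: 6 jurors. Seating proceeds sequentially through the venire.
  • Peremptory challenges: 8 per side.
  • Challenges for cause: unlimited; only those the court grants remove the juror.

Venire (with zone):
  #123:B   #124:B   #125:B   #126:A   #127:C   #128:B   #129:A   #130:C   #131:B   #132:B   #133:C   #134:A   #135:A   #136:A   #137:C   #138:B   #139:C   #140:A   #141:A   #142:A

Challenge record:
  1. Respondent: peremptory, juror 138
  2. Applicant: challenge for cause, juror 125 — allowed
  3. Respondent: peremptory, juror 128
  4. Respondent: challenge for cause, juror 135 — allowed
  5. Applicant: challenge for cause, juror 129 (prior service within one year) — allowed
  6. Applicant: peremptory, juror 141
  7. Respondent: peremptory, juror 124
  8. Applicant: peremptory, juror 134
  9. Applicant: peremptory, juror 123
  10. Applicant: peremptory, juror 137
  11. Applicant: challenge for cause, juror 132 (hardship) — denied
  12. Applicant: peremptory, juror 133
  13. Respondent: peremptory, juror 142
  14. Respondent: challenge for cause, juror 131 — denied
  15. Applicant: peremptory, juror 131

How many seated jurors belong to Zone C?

Removed: #123, #124, #125, #128, #129, #131, #133, #134, #135, #137, #138, #141, #142.
Seated jurors 1–6: #126, #127, #130, #132, #136, #139.
Of those, in Zone C: #127, #130, #139 → 3.

3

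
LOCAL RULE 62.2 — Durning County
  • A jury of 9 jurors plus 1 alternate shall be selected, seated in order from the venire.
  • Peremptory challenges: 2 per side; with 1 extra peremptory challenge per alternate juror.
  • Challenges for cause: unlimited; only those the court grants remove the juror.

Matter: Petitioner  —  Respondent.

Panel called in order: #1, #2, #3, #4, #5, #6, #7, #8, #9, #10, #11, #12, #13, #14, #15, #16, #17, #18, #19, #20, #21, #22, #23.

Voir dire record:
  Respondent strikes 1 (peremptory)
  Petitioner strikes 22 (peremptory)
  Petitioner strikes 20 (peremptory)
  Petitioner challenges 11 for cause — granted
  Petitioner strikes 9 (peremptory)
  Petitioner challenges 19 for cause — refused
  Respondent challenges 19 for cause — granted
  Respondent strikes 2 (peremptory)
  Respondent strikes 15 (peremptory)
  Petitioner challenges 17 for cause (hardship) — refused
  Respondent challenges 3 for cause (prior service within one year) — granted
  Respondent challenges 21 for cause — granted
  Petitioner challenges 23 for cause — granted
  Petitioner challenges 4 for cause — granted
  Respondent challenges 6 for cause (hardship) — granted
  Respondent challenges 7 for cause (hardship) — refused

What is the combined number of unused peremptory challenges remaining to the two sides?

Petitioner allotment: 2 base + 1 × 1 alternate = 3. Respondent allotment: 2 base + 1 × 1 alternate = 3.
Petitioner peremptories used: #22, #20, #9 — 3 (for-cause on #11, #19, #17, #23, #4 don't count).
Respondent peremptories used: #1, #2, #15 — 3 (for-cause on #19, #3, #21, #6, #7 don't count).
Remaining: (3 − 3) + (3 − 3) = 0.

0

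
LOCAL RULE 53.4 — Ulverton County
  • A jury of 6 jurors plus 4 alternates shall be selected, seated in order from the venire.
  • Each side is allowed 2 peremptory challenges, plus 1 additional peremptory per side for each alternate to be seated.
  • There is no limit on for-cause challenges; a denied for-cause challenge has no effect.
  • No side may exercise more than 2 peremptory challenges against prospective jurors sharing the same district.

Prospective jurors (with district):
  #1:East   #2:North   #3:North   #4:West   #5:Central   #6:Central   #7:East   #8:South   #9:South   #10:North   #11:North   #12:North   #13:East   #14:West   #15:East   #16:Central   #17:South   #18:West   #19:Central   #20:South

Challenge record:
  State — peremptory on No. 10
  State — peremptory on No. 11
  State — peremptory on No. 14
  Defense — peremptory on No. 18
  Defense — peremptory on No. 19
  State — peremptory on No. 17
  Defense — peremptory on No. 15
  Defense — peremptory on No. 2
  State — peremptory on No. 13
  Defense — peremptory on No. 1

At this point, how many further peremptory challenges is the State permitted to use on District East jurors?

1

State peremptories so far: #10, #11, #14, #17, #13 — 5 of 6 used, 1 left overall.
Against District East: #13 — 1 used; per-district cap 2 leaves 1.
Binding limit: min(1, 1) = 1.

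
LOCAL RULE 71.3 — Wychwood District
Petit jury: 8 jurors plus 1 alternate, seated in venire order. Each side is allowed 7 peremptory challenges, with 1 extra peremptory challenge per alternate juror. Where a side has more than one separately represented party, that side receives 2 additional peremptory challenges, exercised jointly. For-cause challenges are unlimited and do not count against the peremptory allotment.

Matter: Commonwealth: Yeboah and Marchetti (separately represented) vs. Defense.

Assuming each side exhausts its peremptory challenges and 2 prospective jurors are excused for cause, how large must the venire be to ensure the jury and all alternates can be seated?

Seats to fill: 8 + 1 alternates = 9.
Peremptories — Commonwealth: 7 + 1×1 + 2 = 10; Defense: 7 + 1×1 = 8; total 18.
For-cause removals: 2.
Minimum venire: 9 + 18 + 2 = 29.

29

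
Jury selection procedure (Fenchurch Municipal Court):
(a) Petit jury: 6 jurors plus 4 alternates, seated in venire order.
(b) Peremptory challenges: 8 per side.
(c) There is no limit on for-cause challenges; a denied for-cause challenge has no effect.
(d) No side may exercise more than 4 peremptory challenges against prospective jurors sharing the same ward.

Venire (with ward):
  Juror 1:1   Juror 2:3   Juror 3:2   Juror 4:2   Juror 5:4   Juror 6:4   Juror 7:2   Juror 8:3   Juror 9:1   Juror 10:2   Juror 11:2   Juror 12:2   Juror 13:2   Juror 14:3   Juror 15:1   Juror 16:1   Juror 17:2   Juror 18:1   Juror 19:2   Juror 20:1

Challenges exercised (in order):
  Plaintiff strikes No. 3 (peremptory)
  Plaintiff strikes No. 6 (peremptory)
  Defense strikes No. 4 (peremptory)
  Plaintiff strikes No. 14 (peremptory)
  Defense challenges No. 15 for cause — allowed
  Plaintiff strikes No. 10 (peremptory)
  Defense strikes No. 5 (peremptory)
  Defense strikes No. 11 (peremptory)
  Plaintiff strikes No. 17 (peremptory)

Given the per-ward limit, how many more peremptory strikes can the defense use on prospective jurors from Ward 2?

2

Defense peremptories so far: #4, #5, #11 — 3 of 8 used, 5 left overall.
Against Ward 2: #4, #11 — 2 used; per-ward cap 4 leaves 2.
Binding limit: min(5, 2) = 2.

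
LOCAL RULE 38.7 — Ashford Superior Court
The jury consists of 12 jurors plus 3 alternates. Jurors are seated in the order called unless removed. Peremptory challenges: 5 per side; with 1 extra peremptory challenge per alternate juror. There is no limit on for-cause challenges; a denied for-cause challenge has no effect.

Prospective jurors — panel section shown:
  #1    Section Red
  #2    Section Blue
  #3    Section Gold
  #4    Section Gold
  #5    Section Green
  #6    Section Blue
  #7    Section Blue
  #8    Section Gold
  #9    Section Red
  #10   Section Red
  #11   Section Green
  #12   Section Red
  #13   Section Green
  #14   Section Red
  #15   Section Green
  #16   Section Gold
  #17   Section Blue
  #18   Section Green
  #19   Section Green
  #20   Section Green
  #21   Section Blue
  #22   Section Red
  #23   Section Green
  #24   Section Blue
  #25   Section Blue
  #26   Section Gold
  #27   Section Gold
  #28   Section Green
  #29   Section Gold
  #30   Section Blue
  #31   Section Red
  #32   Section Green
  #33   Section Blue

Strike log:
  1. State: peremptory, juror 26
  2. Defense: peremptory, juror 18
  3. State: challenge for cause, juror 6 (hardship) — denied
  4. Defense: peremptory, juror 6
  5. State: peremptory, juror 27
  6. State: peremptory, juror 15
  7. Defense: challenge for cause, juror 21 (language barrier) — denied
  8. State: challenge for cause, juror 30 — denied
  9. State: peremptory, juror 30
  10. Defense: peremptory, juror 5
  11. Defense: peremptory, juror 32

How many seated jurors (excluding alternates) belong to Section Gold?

3

Removed: #5, #6, #15, #18, #26, #27, #30, #32.
Seated jurors 1–12: #1, #2, #3, #4, #7, #8, #9, #10, #11, #12, #13, #14 (alternates #16, #17, #19 not counted).
Of those, in Section Gold: #3, #4, #8 → 3.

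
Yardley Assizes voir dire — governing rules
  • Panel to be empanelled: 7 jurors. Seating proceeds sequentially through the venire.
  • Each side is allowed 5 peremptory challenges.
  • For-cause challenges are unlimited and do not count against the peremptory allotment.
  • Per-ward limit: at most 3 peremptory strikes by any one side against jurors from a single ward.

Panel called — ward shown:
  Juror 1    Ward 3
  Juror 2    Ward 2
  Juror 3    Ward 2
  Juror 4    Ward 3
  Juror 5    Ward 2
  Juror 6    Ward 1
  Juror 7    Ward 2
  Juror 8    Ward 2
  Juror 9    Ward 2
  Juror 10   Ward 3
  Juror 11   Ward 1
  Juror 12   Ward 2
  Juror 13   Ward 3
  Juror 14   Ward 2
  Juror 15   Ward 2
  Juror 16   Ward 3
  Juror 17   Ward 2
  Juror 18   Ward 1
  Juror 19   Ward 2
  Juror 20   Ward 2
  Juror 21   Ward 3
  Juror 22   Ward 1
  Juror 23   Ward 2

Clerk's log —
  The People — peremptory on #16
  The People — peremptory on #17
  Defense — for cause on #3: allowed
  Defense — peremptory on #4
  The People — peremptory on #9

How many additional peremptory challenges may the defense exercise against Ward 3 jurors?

2

Defense peremptories so far: #4 — 1 of 5 used, 4 left overall.
Against Ward 3: #4 — 1 used; per-ward cap 3 leaves 2.
Binding limit: min(4, 2) = 2.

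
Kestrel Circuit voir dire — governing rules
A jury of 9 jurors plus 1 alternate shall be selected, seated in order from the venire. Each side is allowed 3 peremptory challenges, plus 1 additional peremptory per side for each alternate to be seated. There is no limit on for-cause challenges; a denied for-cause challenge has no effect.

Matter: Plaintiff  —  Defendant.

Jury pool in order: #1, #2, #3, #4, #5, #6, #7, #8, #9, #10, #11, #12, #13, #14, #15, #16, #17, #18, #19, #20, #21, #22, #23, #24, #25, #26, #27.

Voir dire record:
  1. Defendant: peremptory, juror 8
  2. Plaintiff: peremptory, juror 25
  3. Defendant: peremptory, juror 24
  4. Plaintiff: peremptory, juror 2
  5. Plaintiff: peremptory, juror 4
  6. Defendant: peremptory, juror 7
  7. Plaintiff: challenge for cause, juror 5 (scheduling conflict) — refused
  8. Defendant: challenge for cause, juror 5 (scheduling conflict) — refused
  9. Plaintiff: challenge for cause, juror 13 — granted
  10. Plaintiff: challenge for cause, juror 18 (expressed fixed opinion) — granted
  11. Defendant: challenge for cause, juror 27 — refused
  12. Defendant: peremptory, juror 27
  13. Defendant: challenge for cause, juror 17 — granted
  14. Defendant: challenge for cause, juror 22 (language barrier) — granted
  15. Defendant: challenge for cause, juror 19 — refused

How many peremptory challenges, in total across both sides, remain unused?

1

Plaintiff allotment: 3 base + 1 × 1 alternate = 4. Defendant allotment: 3 base + 1 × 1 alternate = 4.
Plaintiff peremptories used: #25, #2, #4 — 3 (for-cause on #5, #13, #18 don't count).
Defendant peremptories used: #8, #24, #7, #27 — 4 (for-cause on #5, #27, #17, #22, #19 don't count).
Remaining: (4 − 3) + (4 − 4) = 1.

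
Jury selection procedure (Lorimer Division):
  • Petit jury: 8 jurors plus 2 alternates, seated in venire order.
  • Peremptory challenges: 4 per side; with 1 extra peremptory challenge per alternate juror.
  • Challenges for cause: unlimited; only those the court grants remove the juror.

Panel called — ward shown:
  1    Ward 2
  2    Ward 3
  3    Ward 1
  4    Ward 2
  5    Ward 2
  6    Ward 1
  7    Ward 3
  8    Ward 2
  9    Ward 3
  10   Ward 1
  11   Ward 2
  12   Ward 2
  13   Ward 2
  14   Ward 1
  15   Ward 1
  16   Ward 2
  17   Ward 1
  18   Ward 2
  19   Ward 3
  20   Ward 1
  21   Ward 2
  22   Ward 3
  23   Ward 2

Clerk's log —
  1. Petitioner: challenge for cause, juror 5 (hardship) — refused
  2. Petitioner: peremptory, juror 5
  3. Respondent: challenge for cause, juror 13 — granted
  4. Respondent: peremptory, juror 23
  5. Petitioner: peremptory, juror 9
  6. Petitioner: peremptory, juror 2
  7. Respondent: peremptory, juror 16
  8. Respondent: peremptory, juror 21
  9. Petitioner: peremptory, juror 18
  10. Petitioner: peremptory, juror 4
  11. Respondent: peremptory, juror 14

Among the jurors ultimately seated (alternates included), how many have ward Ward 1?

Removed: #2, #4, #5, #9, #13, #14, #16, #18, #21, #23.
Seated (10 incl. alternates): #1, #3, #6, #7, #8, #10, #11, #12, #15, #17.
Of those, in Ward 1: #3, #6, #10, #15, #17 → 5.

5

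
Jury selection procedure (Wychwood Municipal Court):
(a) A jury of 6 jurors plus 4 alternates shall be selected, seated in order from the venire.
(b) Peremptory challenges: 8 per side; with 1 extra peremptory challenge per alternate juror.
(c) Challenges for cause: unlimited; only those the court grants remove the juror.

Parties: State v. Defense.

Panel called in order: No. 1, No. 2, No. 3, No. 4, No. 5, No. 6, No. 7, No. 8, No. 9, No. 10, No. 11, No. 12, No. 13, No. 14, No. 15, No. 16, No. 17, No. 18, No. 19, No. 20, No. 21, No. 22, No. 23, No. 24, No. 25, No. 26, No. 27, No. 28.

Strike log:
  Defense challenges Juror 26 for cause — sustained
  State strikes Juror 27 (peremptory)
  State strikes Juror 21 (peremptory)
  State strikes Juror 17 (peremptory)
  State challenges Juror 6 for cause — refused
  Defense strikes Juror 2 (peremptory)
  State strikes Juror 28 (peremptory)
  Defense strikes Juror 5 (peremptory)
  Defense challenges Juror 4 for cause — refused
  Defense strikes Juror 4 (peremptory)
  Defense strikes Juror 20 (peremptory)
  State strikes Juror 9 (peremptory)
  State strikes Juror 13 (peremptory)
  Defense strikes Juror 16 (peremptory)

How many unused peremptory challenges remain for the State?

State allotment: 8 base + 1 × 4 alternates = 12.
State peremptories used: #27, #21, #17, #28, #9, #13 — 6 (the for-cause on #6 doesn't count).
Remaining: 12 − 6 = 6.

6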